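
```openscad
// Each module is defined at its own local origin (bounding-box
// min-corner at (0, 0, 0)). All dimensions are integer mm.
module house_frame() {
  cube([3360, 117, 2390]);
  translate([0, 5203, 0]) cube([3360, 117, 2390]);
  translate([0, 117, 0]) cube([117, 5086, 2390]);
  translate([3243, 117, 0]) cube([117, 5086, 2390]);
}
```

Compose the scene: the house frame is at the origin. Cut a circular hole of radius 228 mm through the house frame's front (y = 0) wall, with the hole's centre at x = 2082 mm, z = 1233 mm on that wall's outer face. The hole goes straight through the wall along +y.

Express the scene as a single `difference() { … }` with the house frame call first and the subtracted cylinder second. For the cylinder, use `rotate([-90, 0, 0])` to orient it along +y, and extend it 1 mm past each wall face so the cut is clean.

difference() {
  house_frame();
  translate([2082, -1, 1233]) rotate([-90, 0, 0]) cylinder(h = 119, r = 228);
}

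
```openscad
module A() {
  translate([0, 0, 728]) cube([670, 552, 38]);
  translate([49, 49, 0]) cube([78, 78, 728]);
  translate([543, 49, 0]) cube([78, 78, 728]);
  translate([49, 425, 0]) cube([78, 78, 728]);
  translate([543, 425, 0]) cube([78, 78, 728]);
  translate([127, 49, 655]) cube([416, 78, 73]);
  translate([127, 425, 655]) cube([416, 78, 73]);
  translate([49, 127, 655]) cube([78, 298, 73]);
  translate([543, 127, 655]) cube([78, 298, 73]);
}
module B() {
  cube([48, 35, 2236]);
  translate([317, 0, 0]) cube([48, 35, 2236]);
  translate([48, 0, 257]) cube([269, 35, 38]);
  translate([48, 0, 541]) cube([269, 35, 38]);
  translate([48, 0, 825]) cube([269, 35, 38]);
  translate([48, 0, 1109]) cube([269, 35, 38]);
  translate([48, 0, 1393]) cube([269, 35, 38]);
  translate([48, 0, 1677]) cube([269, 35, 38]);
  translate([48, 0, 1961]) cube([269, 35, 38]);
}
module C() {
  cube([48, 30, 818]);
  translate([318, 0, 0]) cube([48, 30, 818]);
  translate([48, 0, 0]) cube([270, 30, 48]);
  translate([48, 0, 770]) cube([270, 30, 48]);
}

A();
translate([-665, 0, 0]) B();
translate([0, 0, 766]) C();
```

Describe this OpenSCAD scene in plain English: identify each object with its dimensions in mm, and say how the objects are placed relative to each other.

A is a table: top 670 mm (x) × 552 mm (y), 38 mm thick, upper face at z = 766 mm, on four 78×78 mm square legs, each inset 49 mm from the nearest pair of top edges, running from z = 0 to the bottom of the top. Four apron rails, 78 mm thick and 73 mm tall, run between adjacent legs with their top edges flush with the underside of the top and their outer faces flush with the legs' outer faces.

B is a straight ladder. Two 48×35 mm vertical rails, 2236 mm tall, stand 365 mm apart (outside-to-outside) with their front faces coplanar on the −y side. 7 rungs, each 35 mm deep and 38 mm tall, span between the inner faces of the rails, front faces flush with the rails. The lowest rung's underside is at z = 257 mm and rungs are spaced 284 mm apart (underside to underside).

C is a rectangular picture frame lying in the x–z plane (depth along y). The opening is 270 mm wide (x) by 722 mm tall (z), surrounded by a border 48 mm wide on all four sides. The frame is 30 mm deep and is made of two full-height vertical stiles with two horizontal rails fitted between them.

The ladder is on the floor beside the table on its −x side. The picture frame is on top of the table.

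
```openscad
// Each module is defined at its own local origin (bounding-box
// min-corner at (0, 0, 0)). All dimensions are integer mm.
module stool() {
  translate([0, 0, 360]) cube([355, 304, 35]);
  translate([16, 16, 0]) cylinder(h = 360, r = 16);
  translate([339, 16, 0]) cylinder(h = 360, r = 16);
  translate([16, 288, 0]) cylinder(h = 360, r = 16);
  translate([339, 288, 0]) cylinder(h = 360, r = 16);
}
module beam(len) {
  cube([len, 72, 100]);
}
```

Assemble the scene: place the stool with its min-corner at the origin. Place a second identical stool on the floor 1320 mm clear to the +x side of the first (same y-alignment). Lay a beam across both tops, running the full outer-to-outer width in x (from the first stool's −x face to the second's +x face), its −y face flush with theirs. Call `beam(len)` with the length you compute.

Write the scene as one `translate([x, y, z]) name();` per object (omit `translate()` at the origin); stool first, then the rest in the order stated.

stool();
translate([1675, 0, 0]) stool();
translate([0, 0, 395]) beam(2030);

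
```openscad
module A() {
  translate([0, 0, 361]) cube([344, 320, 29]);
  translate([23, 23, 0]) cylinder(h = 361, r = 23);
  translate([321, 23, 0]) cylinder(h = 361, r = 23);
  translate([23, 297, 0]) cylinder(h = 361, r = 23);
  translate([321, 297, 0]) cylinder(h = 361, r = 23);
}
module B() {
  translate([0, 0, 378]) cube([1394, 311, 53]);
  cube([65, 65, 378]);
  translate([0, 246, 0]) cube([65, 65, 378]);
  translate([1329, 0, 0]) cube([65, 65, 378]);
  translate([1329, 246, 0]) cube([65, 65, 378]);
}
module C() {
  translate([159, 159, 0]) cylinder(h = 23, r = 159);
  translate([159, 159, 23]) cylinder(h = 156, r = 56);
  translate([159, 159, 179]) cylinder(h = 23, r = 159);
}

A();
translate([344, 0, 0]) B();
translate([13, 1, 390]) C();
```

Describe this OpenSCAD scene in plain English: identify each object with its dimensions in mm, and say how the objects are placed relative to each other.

A is a four-legged stool. The seat is a 344×320×29 mm slab whose top surface is at z = 390 mm; four round legs, each 46 mm in diameter, run from the floor (z = 0) to the underside of the seat, each leg's axis is inset half a diameter from the nearest pair of seat edges (so the leg's bounding box is flush with the corner).

B is a bench: a 1394×311 mm seat slab, 53 mm thick, top at z = 431 mm, on four 65×65 mm square legs flush with the seat corners and standing on z = 0.

C is a spool: two coaxial disc flanges of radius 159 mm and thickness 23 mm, joined by a core cylinder of radius 56 mm and height 156 mm. The lower flange rests on z = 0 and the three cylinders share a vertical axis.

The bench is against the stool's +x side, with their −y faces flush. The spool is on top of the stool, centred.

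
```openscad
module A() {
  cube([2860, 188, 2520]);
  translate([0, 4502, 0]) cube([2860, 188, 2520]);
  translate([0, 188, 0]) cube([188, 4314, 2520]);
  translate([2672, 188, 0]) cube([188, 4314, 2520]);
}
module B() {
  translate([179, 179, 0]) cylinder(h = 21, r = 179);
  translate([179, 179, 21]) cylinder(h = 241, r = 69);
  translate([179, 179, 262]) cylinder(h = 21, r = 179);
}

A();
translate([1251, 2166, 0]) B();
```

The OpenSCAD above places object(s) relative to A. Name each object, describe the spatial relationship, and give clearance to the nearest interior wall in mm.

A is a house frame. B is a spool. The spool sits inside the house frame, centred. The clearance to the nearest interior wall is 1063 mm.

Clearances: x = 1063, y = 1978; minimum 1063 mm.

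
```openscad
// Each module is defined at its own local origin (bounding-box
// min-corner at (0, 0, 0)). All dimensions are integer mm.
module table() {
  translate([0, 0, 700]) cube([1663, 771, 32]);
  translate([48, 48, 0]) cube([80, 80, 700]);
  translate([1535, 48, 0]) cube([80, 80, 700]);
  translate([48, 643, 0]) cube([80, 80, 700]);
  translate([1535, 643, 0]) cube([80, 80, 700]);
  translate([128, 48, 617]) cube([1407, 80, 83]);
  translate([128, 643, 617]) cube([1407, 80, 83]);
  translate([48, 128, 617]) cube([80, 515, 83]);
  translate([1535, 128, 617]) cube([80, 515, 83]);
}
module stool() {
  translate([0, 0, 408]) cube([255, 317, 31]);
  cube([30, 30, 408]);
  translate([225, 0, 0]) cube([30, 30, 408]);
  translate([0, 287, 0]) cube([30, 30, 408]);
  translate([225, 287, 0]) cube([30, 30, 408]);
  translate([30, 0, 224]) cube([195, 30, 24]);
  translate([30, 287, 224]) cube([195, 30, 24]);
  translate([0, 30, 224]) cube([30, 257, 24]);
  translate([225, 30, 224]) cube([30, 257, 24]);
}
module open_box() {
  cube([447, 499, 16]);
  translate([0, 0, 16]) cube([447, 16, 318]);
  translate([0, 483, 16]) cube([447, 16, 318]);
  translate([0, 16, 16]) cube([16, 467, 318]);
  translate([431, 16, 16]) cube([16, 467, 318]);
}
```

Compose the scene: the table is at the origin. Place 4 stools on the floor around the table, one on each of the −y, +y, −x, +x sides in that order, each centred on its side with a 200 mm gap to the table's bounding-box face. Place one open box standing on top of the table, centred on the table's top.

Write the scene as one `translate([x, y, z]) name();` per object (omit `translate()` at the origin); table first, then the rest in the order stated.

table();
translate([704, -517, 0]) stool();
translate([704, 971, 0]) stool();
translate([-455, 227, 0]) stool();
translate([1863, 227, 0]) stool();
translate([608, 136, 732]) open_box();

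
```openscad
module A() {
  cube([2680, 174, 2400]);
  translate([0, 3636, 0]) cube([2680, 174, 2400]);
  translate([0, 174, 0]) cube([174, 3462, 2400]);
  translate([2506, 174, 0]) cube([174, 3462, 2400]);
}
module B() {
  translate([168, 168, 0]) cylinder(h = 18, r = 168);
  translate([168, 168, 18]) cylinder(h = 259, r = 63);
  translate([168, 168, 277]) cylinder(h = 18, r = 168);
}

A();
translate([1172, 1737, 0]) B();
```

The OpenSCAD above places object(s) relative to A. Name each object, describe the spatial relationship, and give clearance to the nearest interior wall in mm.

Clearances: x = 998, y = 1563; minimum 998 mm.

A is a house frame. B is a spool. The spool sits inside the house frame, centred. The clearance to the nearest interior wall is 998 mm.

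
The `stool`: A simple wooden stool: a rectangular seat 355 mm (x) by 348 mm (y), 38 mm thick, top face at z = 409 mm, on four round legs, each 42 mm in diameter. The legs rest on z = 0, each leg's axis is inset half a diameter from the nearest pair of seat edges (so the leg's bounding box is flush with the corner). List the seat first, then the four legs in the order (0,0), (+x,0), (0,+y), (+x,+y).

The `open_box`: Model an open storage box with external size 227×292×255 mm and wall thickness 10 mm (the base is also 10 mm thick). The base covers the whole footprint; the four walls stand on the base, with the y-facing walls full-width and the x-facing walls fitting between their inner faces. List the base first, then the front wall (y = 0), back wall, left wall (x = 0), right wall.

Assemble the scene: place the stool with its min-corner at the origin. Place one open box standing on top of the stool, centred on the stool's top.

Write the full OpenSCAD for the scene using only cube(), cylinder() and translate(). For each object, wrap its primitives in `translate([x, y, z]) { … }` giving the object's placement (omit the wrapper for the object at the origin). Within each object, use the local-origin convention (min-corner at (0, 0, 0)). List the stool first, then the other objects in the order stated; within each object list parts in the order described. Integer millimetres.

translate([0, 0, 371]) cube([355, 348, 38]);
translate([21, 21, 0]) cylinder(h = 371, r = 21);
translate([334, 21, 0]) cylinder(h = 371, r = 21);
translate([21, 327, 0]) cylinder(h = 371, r = 21);
translate([334, 327, 0]) cylinder(h = 371, r = 21);
translate([64, 28, 409]) {
  cube([227, 292, 10]);
  translate([0, 0, 10]) cube([227, 10, 245]);
  translate([0, 282, 10]) cube([227, 10, 245]);
  translate([0, 10, 10]) cube([10, 272, 245]);
  translate([217, 10, 10]) cube([10, 272, 245]);
}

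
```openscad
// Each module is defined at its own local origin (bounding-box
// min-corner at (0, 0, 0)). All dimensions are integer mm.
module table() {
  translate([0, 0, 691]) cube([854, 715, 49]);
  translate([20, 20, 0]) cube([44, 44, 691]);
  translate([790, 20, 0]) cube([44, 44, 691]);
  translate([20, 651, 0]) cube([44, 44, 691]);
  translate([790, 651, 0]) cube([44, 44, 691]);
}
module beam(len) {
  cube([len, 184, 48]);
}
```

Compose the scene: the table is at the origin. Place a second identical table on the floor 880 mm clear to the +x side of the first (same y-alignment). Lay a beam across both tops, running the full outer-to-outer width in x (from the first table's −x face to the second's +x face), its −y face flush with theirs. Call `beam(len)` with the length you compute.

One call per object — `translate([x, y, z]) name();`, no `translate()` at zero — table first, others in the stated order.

table();
translate([1734, 0, 0]) table();
translate([0, 0, 740]) beam(2588);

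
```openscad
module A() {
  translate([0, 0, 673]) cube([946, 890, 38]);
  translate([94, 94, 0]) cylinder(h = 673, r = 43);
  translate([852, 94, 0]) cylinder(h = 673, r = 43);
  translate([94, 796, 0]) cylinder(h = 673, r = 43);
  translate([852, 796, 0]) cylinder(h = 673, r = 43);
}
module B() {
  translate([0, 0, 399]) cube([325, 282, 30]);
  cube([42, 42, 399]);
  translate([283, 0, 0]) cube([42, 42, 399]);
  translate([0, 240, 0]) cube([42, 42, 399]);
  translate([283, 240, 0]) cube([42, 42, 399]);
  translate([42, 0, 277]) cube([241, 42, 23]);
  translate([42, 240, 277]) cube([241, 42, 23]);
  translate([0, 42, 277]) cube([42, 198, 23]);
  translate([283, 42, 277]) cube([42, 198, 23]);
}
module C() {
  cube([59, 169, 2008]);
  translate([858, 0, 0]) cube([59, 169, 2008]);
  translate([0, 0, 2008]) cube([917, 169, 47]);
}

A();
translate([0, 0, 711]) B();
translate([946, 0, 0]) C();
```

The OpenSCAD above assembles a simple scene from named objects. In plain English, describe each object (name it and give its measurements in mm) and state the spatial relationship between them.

A is a table with a 946×890 mm rectangular top, 38 mm thick, top surface at z = 711 mm, supported by four round legs of 86 mm diameter, each leg's bounding box inset 51 mm from the nearest pair of top edges, running from the floor.

B is a simple wooden stool: a rectangular seat 325 mm (x) by 282 mm (y), 30 mm thick, top face at z = 429 mm, on four square legs, each 42×42 mm in cross-section. The legs rest on z = 0, each flush with a corner of the seat. Four stretchers, 42 mm wide and 23 mm tall, connect adjacent legs with their undersides at z = 277 mm, each running between the inner faces of the legs it joins and aligned with the legs' outer faces on the other axis.

C is a door frame. The clear opening is 799 mm wide and 2008 mm high. Two 59 mm wide jambs, 169 mm deep, stand either side of the opening from the floor to the top of the opening. A 47 mm thick head sits across the top of both jambs, spanning the full outside width of the frame.

The stool is on top of the table. The door frame is against the table's +x side, with their −y faces flush.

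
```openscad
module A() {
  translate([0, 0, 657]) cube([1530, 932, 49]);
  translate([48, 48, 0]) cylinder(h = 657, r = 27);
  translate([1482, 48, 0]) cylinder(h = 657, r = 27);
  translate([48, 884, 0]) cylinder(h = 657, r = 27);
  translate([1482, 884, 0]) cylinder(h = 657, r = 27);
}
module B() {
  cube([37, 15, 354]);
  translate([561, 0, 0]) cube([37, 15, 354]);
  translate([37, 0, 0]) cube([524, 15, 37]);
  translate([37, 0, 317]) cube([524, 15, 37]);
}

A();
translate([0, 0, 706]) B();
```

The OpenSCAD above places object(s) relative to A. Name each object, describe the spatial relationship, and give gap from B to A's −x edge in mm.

The picture frame's min-x is at 0; the table's min-x is 0; gap = 0 mm.

A is a table. B is a picture frame. The picture frame is on top of the table. The gap from the picture frame to the table's −x edge is 0 mm.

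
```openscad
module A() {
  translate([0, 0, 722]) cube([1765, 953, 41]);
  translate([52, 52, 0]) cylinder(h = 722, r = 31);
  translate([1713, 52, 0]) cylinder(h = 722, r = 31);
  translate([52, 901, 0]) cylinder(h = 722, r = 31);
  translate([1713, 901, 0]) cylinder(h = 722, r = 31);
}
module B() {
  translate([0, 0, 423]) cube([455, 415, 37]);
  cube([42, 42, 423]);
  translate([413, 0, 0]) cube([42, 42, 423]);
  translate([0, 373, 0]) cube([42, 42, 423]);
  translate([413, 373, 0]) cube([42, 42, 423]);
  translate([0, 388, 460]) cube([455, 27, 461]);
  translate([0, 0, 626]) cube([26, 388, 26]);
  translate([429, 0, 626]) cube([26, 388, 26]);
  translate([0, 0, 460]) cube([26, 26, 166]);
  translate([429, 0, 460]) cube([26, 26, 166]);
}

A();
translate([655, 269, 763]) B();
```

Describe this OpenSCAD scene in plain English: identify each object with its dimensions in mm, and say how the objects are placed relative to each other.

A is a table with a 1765×953 mm rectangular top, 41 mm thick, top surface at z = 763 mm, supported by four round legs of 62 mm diameter, each leg's bounding box inset 21 mm from the nearest pair of top edges, running from the floor.

B is a chair: 455×415 mm seat, 37 mm thick, top at z = 460 mm, on four 42 mm square corner legs flush with the seat edges. A 27 mm thick backrest slab spans the full seat width, extending 461 mm above the seat top, its back face flush with the seat's +y edge. Two armrests of 26×26 mm section run along each side from the seat's front edge to the front of the backrest, top faces 192 mm above the seat top and outer faces flush with the seat's x-edges; a 26×26 mm post under the front of each armrest stands on the seat at the front corner.

The chair is on top of the table, centred.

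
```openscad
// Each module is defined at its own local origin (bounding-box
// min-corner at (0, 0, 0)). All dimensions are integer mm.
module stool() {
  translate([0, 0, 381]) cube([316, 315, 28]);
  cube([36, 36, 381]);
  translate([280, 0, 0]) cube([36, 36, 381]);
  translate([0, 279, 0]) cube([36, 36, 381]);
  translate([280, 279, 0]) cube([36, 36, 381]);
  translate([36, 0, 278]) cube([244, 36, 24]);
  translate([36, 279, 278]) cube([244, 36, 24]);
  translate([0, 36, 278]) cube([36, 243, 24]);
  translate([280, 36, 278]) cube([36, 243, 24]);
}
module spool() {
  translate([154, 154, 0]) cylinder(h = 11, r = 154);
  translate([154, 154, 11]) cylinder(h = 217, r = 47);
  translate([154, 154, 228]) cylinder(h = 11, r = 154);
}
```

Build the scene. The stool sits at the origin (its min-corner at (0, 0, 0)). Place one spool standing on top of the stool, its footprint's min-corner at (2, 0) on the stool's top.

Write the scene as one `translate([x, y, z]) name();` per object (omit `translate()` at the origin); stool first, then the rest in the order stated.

stool();
translate([2, 0, 409]) spool();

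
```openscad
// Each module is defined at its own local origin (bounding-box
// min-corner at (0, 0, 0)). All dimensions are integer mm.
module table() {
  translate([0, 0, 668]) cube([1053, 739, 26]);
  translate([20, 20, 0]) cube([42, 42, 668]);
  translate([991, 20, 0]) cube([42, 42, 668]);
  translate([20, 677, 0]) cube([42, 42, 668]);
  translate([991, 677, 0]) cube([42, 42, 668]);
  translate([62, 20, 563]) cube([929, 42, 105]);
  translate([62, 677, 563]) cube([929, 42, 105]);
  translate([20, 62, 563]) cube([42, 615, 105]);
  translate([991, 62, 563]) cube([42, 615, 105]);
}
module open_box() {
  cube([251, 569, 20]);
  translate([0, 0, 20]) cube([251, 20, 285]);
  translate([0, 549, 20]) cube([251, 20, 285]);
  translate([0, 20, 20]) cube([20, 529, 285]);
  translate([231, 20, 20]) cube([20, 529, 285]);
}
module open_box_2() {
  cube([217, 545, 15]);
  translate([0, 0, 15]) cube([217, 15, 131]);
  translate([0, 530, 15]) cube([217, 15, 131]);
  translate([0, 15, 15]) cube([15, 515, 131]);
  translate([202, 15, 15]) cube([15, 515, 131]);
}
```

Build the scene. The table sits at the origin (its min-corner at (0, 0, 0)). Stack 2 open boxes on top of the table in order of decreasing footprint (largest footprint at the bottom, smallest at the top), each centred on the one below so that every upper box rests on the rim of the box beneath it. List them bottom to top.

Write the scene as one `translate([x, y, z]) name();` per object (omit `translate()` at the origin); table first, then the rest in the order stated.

table();
translate([401, 85, 694]) open_box();
translate([418, 97, 999]) open_box_2();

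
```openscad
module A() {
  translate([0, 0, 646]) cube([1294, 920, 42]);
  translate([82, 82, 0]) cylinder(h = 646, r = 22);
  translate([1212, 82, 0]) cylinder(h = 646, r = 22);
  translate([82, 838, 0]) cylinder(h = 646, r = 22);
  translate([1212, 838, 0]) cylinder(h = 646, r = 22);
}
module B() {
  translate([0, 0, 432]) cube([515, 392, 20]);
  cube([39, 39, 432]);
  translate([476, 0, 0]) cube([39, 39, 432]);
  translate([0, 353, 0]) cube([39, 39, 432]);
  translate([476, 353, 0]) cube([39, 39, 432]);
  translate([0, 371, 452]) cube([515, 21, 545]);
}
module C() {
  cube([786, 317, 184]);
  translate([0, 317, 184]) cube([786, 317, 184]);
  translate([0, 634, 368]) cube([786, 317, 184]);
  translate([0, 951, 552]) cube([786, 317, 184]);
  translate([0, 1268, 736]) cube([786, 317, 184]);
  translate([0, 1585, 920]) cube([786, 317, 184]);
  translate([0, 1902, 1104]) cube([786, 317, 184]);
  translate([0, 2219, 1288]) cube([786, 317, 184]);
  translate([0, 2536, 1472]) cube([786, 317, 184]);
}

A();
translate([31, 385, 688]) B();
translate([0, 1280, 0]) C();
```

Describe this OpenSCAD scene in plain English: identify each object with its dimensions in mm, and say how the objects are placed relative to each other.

A is a table: top 1294 mm (x) × 920 mm (y), 42 mm thick, upper face at z = 688 mm, on four round legs of 44 mm diameter, each leg's bounding box inset 60 mm from the nearest pair of top edges, running from z = 0 to the bottom of the top.

B is a chair: 515×392 mm seat, 20 mm thick, top at z = 452 mm, on four 39 mm square corner legs flush with the seat edges. A 21 mm thick backrest slab spans the full seat width, extending 545 mm above the seat top, its back face flush with the seat's +y edge.

C is a straight staircase of 9 solid steps. Each step is 786 mm wide (x), 317 mm deep (y, the going) and 184 mm tall (the rise). The first step rests on the floor; each subsequent step sits one going further in +y and one rise higher in +z, directly behind and above the previous step with no overlap.

The chair is on top of the table. The staircase is on the floor beside the table on its +y side.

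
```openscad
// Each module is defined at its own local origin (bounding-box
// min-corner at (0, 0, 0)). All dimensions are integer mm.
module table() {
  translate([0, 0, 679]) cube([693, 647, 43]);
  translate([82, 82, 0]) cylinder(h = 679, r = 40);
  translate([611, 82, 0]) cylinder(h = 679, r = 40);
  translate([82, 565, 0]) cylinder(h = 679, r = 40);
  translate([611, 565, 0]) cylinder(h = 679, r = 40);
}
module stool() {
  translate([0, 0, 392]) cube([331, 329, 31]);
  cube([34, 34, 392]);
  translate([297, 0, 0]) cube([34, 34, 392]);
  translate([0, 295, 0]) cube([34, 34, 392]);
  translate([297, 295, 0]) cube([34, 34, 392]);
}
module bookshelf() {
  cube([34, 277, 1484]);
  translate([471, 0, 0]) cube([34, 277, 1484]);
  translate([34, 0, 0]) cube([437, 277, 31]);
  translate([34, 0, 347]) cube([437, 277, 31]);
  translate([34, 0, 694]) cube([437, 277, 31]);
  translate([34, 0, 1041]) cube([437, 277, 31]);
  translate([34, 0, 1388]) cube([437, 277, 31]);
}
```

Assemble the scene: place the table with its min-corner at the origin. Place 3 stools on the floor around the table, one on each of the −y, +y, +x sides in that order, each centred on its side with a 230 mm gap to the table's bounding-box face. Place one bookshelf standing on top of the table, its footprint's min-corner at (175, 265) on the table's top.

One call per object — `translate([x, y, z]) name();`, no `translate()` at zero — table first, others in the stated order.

table();
translate([181, -559, 0]) stool();
translate([181, 877, 0]) stool();
translate([923, 159, 0]) stool();
translate([175, 265, 722]) bookshelf();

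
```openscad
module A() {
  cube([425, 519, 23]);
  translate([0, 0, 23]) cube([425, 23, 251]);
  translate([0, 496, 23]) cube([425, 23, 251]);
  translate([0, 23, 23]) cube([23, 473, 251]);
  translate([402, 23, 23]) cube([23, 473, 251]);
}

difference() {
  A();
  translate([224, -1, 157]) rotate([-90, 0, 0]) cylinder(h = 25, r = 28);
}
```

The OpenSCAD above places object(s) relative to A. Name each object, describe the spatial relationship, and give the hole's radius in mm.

The subtracted cylinder has r = 28 mm.

A is an open box. The open box has a circular hole through its front wall. The hole's radius is 28 mm.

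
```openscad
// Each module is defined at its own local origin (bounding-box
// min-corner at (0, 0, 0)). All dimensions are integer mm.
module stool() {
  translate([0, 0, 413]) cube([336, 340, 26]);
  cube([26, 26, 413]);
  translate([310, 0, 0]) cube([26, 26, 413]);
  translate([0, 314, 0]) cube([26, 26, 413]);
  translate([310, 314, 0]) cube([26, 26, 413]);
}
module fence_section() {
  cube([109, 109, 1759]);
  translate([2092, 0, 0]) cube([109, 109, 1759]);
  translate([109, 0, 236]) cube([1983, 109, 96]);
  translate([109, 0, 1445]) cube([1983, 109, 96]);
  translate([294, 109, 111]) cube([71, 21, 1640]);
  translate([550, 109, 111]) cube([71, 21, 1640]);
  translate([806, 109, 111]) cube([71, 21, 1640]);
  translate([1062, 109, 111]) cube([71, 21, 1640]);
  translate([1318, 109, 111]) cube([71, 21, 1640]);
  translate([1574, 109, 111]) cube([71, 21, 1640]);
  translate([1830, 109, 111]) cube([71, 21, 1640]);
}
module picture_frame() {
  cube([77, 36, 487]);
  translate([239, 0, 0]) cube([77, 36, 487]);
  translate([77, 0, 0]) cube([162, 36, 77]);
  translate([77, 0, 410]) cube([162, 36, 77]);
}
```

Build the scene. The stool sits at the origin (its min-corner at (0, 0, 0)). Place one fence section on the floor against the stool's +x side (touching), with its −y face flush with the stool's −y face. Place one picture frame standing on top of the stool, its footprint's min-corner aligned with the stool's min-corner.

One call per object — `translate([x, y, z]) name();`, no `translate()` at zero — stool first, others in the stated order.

stool();
translate([336, 0, 0]) fence_section();
translate([0, 0, 439]) picture_frame();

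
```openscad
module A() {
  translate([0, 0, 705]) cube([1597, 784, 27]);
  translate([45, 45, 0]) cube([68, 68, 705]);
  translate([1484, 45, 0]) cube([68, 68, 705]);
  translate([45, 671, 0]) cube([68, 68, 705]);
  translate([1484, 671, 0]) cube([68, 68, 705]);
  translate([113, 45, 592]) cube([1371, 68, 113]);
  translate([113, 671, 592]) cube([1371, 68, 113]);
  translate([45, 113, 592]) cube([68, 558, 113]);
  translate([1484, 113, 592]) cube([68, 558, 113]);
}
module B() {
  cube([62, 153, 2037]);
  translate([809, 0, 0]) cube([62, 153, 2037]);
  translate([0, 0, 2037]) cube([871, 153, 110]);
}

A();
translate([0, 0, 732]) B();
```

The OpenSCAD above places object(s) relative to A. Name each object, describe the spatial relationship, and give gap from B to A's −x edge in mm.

A is a table. B is a door frame. The door frame is on top of the table. The gap from the door frame to the table's −x edge is 0 mm.

The door frame's min-x is at 0; the table's min-x is 0; gap = 0 mm.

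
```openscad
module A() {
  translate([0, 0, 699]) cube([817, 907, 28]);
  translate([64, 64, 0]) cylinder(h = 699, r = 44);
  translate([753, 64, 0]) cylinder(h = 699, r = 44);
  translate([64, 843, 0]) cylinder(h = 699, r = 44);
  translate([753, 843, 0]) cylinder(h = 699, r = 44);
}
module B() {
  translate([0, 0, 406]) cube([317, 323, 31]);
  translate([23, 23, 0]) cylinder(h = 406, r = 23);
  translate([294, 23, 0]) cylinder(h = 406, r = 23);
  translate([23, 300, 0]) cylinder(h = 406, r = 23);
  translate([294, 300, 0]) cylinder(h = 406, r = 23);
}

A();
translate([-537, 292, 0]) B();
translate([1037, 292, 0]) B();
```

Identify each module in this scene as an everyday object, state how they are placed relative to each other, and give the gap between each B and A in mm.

Each stool's nearest face is 220 mm from the table's bounding box.

A is a table. B is a stool. Two stools sit around the table at the −x, +x sides. The gap between each stool and the table is 220 mm.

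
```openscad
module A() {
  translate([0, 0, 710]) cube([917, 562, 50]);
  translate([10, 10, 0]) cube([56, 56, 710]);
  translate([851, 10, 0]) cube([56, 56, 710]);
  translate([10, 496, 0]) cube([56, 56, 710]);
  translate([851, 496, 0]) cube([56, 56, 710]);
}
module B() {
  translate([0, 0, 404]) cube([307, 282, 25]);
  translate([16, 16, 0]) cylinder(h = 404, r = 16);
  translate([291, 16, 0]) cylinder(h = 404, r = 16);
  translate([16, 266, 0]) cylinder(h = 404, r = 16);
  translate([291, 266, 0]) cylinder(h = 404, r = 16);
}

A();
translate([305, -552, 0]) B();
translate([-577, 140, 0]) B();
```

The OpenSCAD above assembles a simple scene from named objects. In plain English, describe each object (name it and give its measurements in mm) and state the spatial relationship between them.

A is a rectangular dining table. The top is 917×562×50 mm with its upper surface at z = 760 mm. It stands on four 56×56 mm square legs, each inset 10 mm from the nearest pair of top edges, running from the floor to the underside of the top.

B is a simple wooden stool: a rectangular seat 307 mm (x) by 282 mm (y), 25 mm thick, top face at z = 429 mm, on four round legs, each 32 mm in diameter. The legs rest on z = 0, each leg's axis is inset half a diameter from the nearest pair of seat edges (so the leg's bounding box is flush with the corner).

Two stools sit around the table at the −y, −x sides.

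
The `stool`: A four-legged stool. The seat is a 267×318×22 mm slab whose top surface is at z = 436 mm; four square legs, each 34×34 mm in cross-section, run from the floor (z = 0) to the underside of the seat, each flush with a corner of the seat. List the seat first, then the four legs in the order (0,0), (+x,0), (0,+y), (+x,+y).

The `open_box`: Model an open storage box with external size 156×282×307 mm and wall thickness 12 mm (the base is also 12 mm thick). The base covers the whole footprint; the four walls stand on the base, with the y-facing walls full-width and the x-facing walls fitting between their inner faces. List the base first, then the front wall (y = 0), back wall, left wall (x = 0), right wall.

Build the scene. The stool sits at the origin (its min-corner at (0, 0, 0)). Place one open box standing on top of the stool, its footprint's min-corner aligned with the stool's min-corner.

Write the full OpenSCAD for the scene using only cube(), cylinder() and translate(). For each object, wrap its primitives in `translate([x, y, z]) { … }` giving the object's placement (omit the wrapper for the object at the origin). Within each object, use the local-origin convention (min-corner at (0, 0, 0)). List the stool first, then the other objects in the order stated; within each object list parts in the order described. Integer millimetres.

translate([0, 0, 414]) cube([267, 318, 22]);
cube([34, 34, 414]);
translate([233, 0, 0]) cube([34, 34, 414]);
translate([0, 284, 0]) cube([34, 34, 414]);
translate([233, 284, 0]) cube([34, 34, 414]);
translate([0, 0, 436]) {
  cube([156, 282, 12]);
  translate([0, 0, 12]) cube([156, 12, 295]);
  translate([0, 270, 12]) cube([156, 12, 295]);
  translate([0, 12, 12]) cube([12, 258, 295]);
  translate([144, 12, 12]) cube([12, 258, 295]);
}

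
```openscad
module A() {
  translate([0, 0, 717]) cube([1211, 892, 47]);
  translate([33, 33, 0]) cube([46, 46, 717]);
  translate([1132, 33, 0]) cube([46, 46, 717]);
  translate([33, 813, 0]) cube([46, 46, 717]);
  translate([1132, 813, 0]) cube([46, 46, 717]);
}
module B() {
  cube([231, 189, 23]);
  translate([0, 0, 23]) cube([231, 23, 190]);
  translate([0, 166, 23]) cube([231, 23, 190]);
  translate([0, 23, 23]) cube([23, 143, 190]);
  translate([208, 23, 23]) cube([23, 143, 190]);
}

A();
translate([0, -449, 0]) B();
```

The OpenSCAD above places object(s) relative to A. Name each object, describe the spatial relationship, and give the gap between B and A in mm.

A is a table. B is an open box. The open box is on the floor beside the table on its −y side. The gap between the open box and the table is 260 mm.

The open box's nearest face is 260 mm from the table's −y face.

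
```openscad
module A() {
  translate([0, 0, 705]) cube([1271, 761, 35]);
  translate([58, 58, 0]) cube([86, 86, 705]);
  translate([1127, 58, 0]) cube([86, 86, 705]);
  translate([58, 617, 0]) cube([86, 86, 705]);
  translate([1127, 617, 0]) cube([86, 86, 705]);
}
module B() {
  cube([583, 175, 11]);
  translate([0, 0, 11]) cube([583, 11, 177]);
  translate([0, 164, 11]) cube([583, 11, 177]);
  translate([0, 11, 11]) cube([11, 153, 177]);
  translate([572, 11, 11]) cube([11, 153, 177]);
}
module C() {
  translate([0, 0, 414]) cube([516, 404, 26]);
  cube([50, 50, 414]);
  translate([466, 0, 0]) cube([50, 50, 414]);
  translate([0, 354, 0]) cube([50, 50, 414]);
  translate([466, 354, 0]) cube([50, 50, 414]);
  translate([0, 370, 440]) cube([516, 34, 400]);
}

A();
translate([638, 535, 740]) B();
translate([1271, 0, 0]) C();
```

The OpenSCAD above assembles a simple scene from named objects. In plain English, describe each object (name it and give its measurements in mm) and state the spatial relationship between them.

A is a rectangular dining table. The top is 1271×761×35 mm with its upper surface at z = 740 mm. It stands on four 86×86 mm square legs, each inset 58 mm from the nearest pair of top edges, running from the floor to the underside of the top.

B is an open storage box with external size 583×175×188 mm and wall thickness 11 mm (the base is also 11 mm thick). The base covers the whole footprint; the four walls stand on the base, with the y-facing walls full-width and the x-facing walls fitting between their inner faces.

C is a chair. The seat is a 516×404×26 mm slab with its top at z = 440 mm, on four 50×50 mm corner legs (flush with the seat edges, standing on z = 0). A flat backrest 34 mm thick, 400 mm tall, spans the full seat width and rises from the seat top along its +y edge, rear face flush with the rear of the seat.

The open box is on top of the table. The chair is against the table's +x side, with their −y faces flush.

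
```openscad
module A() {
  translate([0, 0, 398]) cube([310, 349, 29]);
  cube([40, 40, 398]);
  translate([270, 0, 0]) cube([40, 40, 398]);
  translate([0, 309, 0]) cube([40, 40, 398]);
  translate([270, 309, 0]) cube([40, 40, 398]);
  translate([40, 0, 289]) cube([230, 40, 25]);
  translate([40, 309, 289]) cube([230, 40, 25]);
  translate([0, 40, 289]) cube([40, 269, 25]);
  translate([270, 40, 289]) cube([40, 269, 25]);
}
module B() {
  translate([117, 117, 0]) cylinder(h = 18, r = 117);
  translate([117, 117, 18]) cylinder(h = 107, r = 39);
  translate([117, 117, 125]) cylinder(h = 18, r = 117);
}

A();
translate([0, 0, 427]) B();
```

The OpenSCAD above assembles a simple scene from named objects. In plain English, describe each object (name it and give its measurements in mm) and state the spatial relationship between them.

A is a four-legged stool. The seat is 310×349 mm, 29 mm thick, top at z = 427 mm. It stands on four square legs, each 40×40 mm in cross-section, from z = 0 to the seat underside, each flush with a corner of the seat. Four stretchers, 40 mm wide and 25 mm tall, connect adjacent legs with their undersides at z = 289 mm, each running between the inner faces of the legs it joins and aligned with the legs' outer faces on the other axis.

B is a spool: two coaxial disc flanges of radius 117 mm and thickness 18 mm, joined by a core cylinder of radius 39 mm and height 107 mm. The lower flange rests on z = 0 and the three cylinders share a vertical axis.

The spool is on top of the stool.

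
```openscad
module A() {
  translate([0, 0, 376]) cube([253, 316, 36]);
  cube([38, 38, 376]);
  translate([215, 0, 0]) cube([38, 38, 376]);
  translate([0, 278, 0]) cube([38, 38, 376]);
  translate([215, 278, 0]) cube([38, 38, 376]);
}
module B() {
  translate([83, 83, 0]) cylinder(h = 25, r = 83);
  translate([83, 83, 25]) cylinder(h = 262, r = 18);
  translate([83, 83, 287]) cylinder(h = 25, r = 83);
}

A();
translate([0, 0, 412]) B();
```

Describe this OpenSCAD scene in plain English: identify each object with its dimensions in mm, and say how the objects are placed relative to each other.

A is a simple wooden stool: a rectangular seat 253 mm (x) by 316 mm (y), 36 mm thick, top face at z = 412 mm, on four square legs, each 38×38 mm in cross-section. The legs rest on z = 0, each flush with a corner of the seat.

B is a spool: two coaxial disc flanges of radius 83 mm and thickness 25 mm, joined by a core cylinder of radius 18 mm and height 262 mm. The lower flange rests on z = 0 and the three cylinders share a vertical axis.

The spool is on top of the stool.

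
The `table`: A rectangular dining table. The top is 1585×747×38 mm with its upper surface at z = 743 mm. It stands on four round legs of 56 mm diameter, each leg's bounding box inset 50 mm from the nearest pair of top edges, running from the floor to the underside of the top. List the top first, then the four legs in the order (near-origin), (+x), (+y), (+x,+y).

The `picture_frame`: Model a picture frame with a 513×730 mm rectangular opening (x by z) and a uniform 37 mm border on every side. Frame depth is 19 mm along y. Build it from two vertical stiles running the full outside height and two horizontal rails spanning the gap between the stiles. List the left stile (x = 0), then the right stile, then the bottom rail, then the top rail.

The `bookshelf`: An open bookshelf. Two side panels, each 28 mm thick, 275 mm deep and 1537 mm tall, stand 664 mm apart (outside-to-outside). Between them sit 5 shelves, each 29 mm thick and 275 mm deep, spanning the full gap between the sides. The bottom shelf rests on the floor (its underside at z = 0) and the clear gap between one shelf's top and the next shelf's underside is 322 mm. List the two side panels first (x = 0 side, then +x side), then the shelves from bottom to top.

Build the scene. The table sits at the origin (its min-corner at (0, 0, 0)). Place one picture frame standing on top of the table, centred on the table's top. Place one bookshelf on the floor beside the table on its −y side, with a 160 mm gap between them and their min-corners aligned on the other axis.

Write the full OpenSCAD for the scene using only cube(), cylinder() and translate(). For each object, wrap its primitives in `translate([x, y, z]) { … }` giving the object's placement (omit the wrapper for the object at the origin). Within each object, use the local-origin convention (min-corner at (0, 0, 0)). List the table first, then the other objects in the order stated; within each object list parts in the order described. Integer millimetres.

translate([0, 0, 705]) cube([1585, 747, 38]);
translate([78, 78, 0]) cylinder(h = 705, r = 28);
translate([1507, 78, 0]) cylinder(h = 705, r = 28);
translate([78, 669, 0]) cylinder(h = 705, r = 28);
translate([1507, 669, 0]) cylinder(h = 705, r = 28);
translate([499, 364, 743]) {
  cube([37, 19, 804]);
  translate([550, 0, 0]) cube([37, 19, 804]);
  translate([37, 0, 0]) cube([513, 19, 37]);
  translate([37, 0, 767]) cube([513, 19, 37]);
}
translate([0, -435, 0]) {
  cube([28, 275, 1537]);
  translate([636, 0, 0]) cube([28, 275, 1537]);
  translate([28, 0, 0]) cube([608, 275, 29]);
  translate([28, 0, 351]) cube([608, 275, 29]);
  translate([28, 0, 702]) cube([608, 275, 29]);
  translate([28, 0, 1053]) cube([608, 275, 29]);
  translate([28, 0, 1404]) cube([608, 275, 29]);
}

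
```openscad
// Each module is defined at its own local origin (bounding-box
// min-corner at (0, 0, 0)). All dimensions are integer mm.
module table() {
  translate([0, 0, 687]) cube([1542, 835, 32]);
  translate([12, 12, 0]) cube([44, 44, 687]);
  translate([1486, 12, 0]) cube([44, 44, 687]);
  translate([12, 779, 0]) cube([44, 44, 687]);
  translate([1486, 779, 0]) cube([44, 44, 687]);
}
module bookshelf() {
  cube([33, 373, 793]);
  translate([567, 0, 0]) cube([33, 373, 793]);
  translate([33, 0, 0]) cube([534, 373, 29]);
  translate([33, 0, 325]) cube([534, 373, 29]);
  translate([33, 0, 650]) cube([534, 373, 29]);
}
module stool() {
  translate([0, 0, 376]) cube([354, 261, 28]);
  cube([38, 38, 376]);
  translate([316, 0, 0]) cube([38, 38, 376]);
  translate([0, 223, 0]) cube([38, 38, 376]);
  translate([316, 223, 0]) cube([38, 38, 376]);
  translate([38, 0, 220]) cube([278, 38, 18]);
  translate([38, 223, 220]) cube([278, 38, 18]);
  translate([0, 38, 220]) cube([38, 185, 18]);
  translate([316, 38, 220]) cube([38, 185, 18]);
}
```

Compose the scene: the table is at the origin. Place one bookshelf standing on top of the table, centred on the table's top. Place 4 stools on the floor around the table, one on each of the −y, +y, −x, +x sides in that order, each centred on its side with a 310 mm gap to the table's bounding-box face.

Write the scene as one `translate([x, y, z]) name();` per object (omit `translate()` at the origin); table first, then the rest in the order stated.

table();
translate([471, 231, 719]) bookshelf();
translate([594, -571, 0]) stool();
translate([594, 1145, 0]) stool();
translate([-664, 287, 0]) stool();
translate([1852, 287, 0]) stool();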